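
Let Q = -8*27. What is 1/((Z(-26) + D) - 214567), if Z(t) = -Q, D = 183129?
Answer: -1/31222 ≈ -3.2029e-5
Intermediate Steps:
Q = -216
Z(t) = 216 (Z(t) = -1*(-216) = 216)
1/((Z(-26) + D) - 214567) = 1/((216 + 183129) - 214567) = 1/(183345 - 214567) = 1/(-31222) = -1/31222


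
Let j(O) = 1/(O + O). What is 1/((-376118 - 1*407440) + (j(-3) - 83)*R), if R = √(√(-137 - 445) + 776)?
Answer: -1/(783558 + 499*√(776 + I*√582)/6) ≈ -1.2725e-6 + 5.8303e-11*I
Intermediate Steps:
j(O) = 1/(2*O)
R = √(776 + I*√582) (R = √(√(-582) + 776) = √(I*√582 + 776) = √(776 + I*√582) ≈ 27.86 + 0.433*I)
1/((-376118 - 1*407440) + (j(-3) - 83)*R) = 1/((-376118 - 1*407440) + ((½)/(-3) - 83)*√(776 + I*√582)) = 1/((-376118 - 407440) + ((½)*(-⅓) - 83)*√(776 + I*√582)) = 1/(-783558 + (-⅙ - 83)*√(776 + I*√582)) = 1/(-783558 - 499*√(776 + I*√582)/6)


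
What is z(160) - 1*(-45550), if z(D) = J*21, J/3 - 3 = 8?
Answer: 46243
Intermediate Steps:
J = 33 (J = 9 + 3*8 = 9 + 24 = 33)
z(D) = 693 (z(D) = 33*21 = 693)
z(160) - 1*(-45550) = 693 - 1*(-45550) = 693 + 45550 = 46243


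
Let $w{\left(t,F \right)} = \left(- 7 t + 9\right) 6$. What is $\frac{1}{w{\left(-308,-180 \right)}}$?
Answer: $\frac{1}{12990} \approx 7.6982 \cdot 10^{-5}$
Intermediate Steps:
$w{\left(t,F \right)} = 54 - 42 t$ ($w{\left(t,F \right)} = \left(9 - 7 t\right) 6 = 54 - 42 t$)
$\frac{1}{w{\left(-308,-180 \right)}} = \frac{1}{54 - -12936} = \frac{1}{54 + 12936} = \frac{1}{12990}$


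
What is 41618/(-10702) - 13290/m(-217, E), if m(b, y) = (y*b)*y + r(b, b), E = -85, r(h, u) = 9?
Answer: -16276784177/4194691708 ≈ -3.8803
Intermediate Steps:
m(b, y) = 9 + b*y² (m(b, y) = (y*b)*y + 9 = (b*y)*y + 9 = b*y² + 9 = 9 + b*y²)
41618/(-10702) - 13290/m(-217, E) = 41618/(-10702) - 13290/(9 - 217*(-85)²) = 41618*(-1/10702) - 13290/(9 - 217*7225) = -20809/5351 - 13290/(9 - 1567825) = -20809/5351 - 13290/(-1567816) = -20809/5351 - 13290*(-1/1567816) = -20809/5351 + 6645/783908 = -16276784177/4194691708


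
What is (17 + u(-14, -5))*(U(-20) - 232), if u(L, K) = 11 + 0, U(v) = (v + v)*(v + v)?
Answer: 38304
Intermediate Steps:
U(v) = 4*v**2 (U(v) = (2*v)*(2*v) = 4*v**2)
u(L, K) = 11
(17 + u(-14, -5))*(U(-20) - 232) = (17 + 11)*(4*(-20)**2 - 232) = 28*(4*400 - 232) = 28*(1600 - 232) = 28*1368 = 38304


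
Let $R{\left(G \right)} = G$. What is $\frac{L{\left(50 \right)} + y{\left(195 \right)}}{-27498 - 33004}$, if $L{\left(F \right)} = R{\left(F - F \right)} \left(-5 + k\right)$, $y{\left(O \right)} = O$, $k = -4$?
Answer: $- \frac{15}{4654} \approx -0.003223$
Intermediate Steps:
$L{\left(F \right)} = 0$ ($L{\left(F \right)} = \left(F - F\right) \left(-5 - 4\right) = 0 \left(-9\right) = 0$)
$\frac{L{\left(50 \right)} + y{\left(195 \right)}}{-27498 - 33004} = \frac{0 + 195}{-27498 - 33004} = \frac{195}{-60502} = 195 \left(- \frac{1}{60502}\right) = - \frac{15}{4654}$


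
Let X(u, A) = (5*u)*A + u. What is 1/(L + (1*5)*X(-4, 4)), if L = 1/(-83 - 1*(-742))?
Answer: -659/276779 ≈ -0.0023810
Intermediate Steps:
X(u, A) = u + 5*A*u (X(u, A) = 5*A*u + u = u + 5*A*u)
L = 1/659 (L = 1/(-83 + 742) = 1/659 ≈ 0.0015175)
1/(L + (1*5)*X(-4, 4)) = 1/(1/659 + (1*5)*(-4*(1 + 5*4))) = 1/(1/659 + 5*(-4*(1 + 20))) = 1/(1/659 + 5*(-4*21)) = 1/(1/659 + 5*(-84)) = 1/(1/659 - 420) = 1/(-276779/659) = -659/276779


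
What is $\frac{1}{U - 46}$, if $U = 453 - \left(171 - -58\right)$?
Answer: $\frac{1}{178} \approx 0.005618$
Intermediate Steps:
$U = 224$ ($U = 453 - \left(171 + 58\right) = 453 - 229 = 224$)
$\frac{1}{U - 46} = \frac{1}{224 - 46} = \frac{1}{178}$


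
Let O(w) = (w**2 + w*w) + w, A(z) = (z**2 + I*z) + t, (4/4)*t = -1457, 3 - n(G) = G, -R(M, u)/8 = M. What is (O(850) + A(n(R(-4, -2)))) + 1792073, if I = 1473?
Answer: 3194590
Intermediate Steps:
R(M, u) = -8*M
n(G) = 3 - G
t = -1457
A(z) = -1457 + z**2 + 1473*z (A(z) = (z**2 + 1473*z) - 1457 = -1457 + z**2 + 1473*z)
O(w) = w + 2*w**2 (O(w) = (w**2 + w**2) + w = 2*w**2 + w = w + 2*w**2)
(O(850) + A(n(R(-4, -2)))) + 1792073 = (850*(1 + 2*850) + (-1457 + (3 - (-8)*(-4))**2 + 1473*(3 - (-8)*(-4)))) + 1792073 = (850*(1 + 1700) + (-1457 + (3 - 1*32)**2 + 1473*(3 - 1*32))) + 1792073 = (850*1701 + (-1457 + (3 - 32)**2 + 1473*(3 - 32))) + 1792073 = (1445850 + (-1457 + (-29)**2 + 1473*(-29))) + 1792073 = (1445850 + (-1457 + 841 - 42717)) + 1792073 = (1445850 - 43333) + 1792073 = 1402517 + 1792073 = 3194590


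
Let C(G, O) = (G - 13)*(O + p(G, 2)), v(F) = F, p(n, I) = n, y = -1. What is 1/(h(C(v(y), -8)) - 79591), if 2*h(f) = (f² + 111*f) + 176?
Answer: -1/64572 ≈ -1.5487e-5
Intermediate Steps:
C(G, O) = (-13 + G)*(G + O) (C(G, O) = (G - 13)*(O + G) = (-13 + G)*(G + O))
h(f) = 88 + f²/2 + 111*f/2 (h(f) = ((f² + 111*f) + 176)/2 = (176 + f² + 111*f)/2 = 88 + f²/2 + 111*f/2)
1/(h(C(v(y), -8)) - 79591) = 1/((88 + ((-1)² - 13*(-1) - 13*(-8) - 1*(-8))²/2 + 111*((-1)² - 13*(-1) - 13*(-8) - 1*(-8))/2) - 79591) = 1/((88 + (1 + 13 + 104 + 8)²/2 + 111*(1 + 13 + 104 + 8)/2) - 79591) = 1/((88 + (½)*126² + (111/2)*126) - 79591) = 1/((88 + (½)*15876 + 6993) - 79591) = 1/((88 + 7938 + 6993) - 79591) = 1/(15019 - 79591) = 1/(-64572) = -1/64572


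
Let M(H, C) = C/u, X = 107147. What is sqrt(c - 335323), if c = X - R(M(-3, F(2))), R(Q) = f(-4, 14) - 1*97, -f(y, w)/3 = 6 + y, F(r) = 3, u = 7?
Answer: I*sqrt(228073) ≈ 477.57*I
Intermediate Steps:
M(H, C) = C/7
f(y, w) = -18 - 3*y (f(y, w) = -3*(6 + y) = -18 - 3*y)
R(Q) = -103 (R(Q) = (-18 - 3*(-4)) - 1*97 = (-18 + 12) - 97 = -6 - 97 = -103)
c = 107250 (c = 107147 - 1*(-103) = 107147 + 103 = 107250)
sqrt(c - 335323) = sqrt(107250 - 335323) = sqrt(-228073) = I*sqrt(228073)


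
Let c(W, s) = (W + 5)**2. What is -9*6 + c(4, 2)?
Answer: 27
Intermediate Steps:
c(W, s) = (5 + W)**2
-9*6 + c(4, 2) = -9*6 + (5 + 4)**2 = -54 + 9**2 = -54 + 81 = 27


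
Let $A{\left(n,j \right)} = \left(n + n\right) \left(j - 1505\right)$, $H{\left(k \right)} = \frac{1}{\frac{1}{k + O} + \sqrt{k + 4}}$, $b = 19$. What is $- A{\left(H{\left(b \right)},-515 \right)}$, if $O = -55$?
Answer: $\frac{145440}{29807} + \frac{5235840 \sqrt{23}}{29807} \approx 847.31$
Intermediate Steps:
$H{\left(k \right)} = \frac{1}{\frac{1}{-55 + k} + \sqrt{4 + k}}$ ($H{\left(k \right)} = \frac{1}{\frac{1}{k - 55} + \sqrt{k + 4}} = \frac{1}{\frac{1}{-55 + k} + \sqrt{4 + k}}$)
$A{\left(n,j \right)} = 2 n \left(-1505 + j\right)$
$- A{\left(H{\left(b \right)},-515 \right)} = - 2 \frac{-55 + 19}{1 - 55 \sqrt{4 + 19} + 19 \sqrt{4 + 19}} \left(-1505 - 515\right) = - 2 \frac{1}{1 - 55 \sqrt{23} + 19 \sqrt{23}} \left(-36\right) \left(-2020\right) = - 2 \frac{1}{1 - 36 \sqrt{23}} \left(-36\right) \left(-2020\right) = - 2 \left(- \frac{36}{1 - 36 \sqrt{23}}\right) \left(-2020\right) = - \frac{145440}{1 - 36 \sqrt{23}}$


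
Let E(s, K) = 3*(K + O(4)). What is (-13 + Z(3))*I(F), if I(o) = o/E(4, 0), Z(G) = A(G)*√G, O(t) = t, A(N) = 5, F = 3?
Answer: -13/4 + 5*√3/4 ≈ -1.0849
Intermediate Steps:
E(s, K) = 12 + 3*K (E(s, K) = 3*(K + 4) = 3*(4 + K) = 12 + 3*K)
Z(G) = 5*√G
I(o) = o/12 (I(o) = o/(12 + 3*0) = o/(12 + 0) = o/12)
(-13 + Z(3))*I(F) = (-13 + 5*√3)*((1/12)*3) = (-13 + 5*√3)*(¼) = -13/4 + 5*√3/4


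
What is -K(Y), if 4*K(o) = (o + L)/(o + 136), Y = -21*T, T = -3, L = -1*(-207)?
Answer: -135/398 ≈ -0.33920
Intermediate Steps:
L = 207
Y = 63 (Y = -21*(-3) = 63)
K(o) = (207 + o)/(4*(136 + o)) (K(o) = ((o + 207)/(o + 136))/4 = ((207 + o)/(136 + o))/4 = (207 + o)/(4*(136 + o)))
-K(Y) = -(207 + 63)/(4*(136 + 63)) = -270/(4*199) = -1*135/398 = -135/398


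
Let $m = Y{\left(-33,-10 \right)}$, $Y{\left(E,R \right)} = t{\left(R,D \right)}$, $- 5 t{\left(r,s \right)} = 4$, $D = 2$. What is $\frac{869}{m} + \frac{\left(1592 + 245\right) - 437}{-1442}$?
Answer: $- \frac{447935}{412} \approx -1087.2$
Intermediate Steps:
$t{\left(r,s \right)} = - \frac{4}{5}$ ($t{\left(r,s \right)} = \left(- \frac{1}{5}\right) 4 = - \frac{4}{5}$)
$Y{\left(E,R \right)} = - \frac{4}{5}$
$m = - \frac{4}{5} \approx -0.8$
$\frac{869}{m} + \frac{\left(1592 + 245\right) - 437}{-1442} = \frac{869}{- \frac{4}{5}} + \frac{\left(1592 + 245\right) - 437}{-1442} = 869 \left(- \frac{5}{4}\right) + \left(1837 - 437\right) \left(- \frac{1}{1442}\right) = - \frac{4345}{4} + 1400 \left(- \frac{1}{1442}\right) = - \frac{4345}{4} - \frac{100}{103} = - \frac{447935}{412}$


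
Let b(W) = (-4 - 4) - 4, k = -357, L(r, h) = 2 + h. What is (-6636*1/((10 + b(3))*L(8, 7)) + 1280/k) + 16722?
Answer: 6100088/357 ≈ 17087.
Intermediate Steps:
b(W) = -12 (b(W) = -8 - 4 = -12)
(-6636*1/((10 + b(3))*L(8, 7)) + 1280/k) + 16722 = (-6636*1/((2 + 7)*(10 - 12)) + 1280/(-357)) + 16722 = (-6636/(9*(-2)) + 1280*(-1/357)) + 16722 = (-6636/(-18) - 1280/357) + 16722 = (-6636*(-1/18) - 1280/357) + 16722 = (1106/3 - 1280/357) + 16722 = 130334/357 + 16722 = 6100088/357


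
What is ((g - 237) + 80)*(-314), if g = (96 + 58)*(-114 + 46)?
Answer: 3337506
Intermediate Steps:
g = -10472 (g = 154*(-68) = -10472)
((g - 237) + 80)*(-314) = ((-10472 - 237) + 80)*(-314) = (-10709 + 80)*(-314) = -10629*(-314) = 3337506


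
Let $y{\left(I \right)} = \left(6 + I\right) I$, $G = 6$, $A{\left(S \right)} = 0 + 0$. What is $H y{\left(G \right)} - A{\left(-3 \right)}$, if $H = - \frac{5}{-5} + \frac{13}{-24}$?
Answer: $33$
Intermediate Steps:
$A{\left(S \right)} = 0$
$y{\left(I \right)} = I \left(6 + I\right)$
$H = \frac{11}{24}$ ($H = \left(-5\right) \left(- \frac{1}{5}\right) + 13 \left(- \frac{1}{24}\right) = 1 - \frac{13}{24} = \frac{11}{24} \approx 0.45833$)
$H y{\left(G \right)} - A{\left(-3 \right)} = \frac{11 \cdot 6 \left(6 + 6\right)}{24} - 0 = \frac{11 \cdot 6 \cdot 12}{24} + 0 = \frac{11}{24} \cdot 72 + 0 = 33 + 0 = 33$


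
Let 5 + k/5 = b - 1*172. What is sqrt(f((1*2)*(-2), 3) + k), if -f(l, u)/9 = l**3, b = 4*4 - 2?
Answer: I*sqrt(239) ≈ 15.46*I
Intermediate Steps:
b = 14 (b = 16 - 2 = 14)
k = -815 (k = -25 + 5*(14 - 1*172) = -25 + 5*(14 - 172) = -25 + 5*(-158) = -25 - 790 = -815)
f(l, u) = -9*l**3
sqrt(f((1*2)*(-2), 3) + k) = sqrt(-9*((1*2)*(-2))**3 - 815) = sqrt(-9*(2*(-2))**3 - 815) = sqrt(-9*(-4)**3 - 815) = sqrt(-9*(-64) - 815) = sqrt(576 - 815) = sqrt(-239) = I*sqrt(239)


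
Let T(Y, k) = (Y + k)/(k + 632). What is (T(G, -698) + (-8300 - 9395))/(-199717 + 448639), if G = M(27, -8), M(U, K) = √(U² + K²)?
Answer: -291793/4107213 - √793/16428852 ≈ -0.071046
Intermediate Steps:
M(U, K) = √(K² + U²)
G = √793 (G = √((-8)² + 27²) = √(64 + 729) = √793 ≈ 28.160)
T(Y, k) = (Y + k)/(632 + k)
(T(G, -698) + (-8300 - 9395))/(-199717 + 448639) = ((√793 - 698)/(632 - 698) + (-8300 - 9395))/(-199717 + 448639) = ((-698 + √793)/(-66) - 17695)/248922 = (-(-698 + √793)/66 - 17695)*(1/248922) = ((349/33 - √793/66) - 17695)*(1/248922) = (-583586/33 - √793/66)*(1/248922) = -291793/4107213 - √793/16428852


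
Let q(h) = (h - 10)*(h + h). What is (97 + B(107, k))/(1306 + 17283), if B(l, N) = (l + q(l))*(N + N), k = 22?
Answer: 918157/18589 ≈ 49.392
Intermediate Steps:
q(h) = 2*h*(-10 + h) (q(h) = (-10 + h)*(2*h) = 2*h*(-10 + h))
B(l, N) = 2*N*(l + 2*l*(-10 + l)) (B(l, N) = (l + 2*l*(-10 + l))*(N + N) = (l + 2*l*(-10 + l))*(2*N) = 2*N*(l + 2*l*(-10 + l)))
(97 + B(107, k))/(1306 + 17283) = (97 + 2*22*107*(-19 + 2*107))/(1306 + 17283) = (97 + 2*22*107*(-19 + 214))/18589 = (97 + 2*22*107*195)*(1/18589) = (97 + 918060)*(1/18589) = 918157*(1/18589) = 918157/18589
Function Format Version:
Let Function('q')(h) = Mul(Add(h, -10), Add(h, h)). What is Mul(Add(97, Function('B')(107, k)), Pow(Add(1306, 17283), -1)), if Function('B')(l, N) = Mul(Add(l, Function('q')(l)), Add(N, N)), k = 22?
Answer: Rational(918157, 18589) ≈ 49.392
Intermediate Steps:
Function('q')(h) = Mul(2, h, Add(-10, h)) (Function('q')(h) = Mul(Add(-10, h), Mul(2, h)) = Mul(2, h, Add(-10, h)))
Function('B')(l, N) = Mul(2, N, Add(l, Mul(2, l, Add(-10, l)))) (Function('B')(l, N) = Mul(Add(l, Mul(2, l, Add(-10, l))), Add(N, N)) = Mul(Add(l, Mul(2, l, Add(-10, l))), Mul(2, N)) = Mul(2, N, Add(l, Mul(2, l, Add(-10, l)))))
Mul(Add(97, Function('B')(107, k)), Pow(Add(1306, 17283), -1)) = Mul(Add(97, Mul(2, 22, 107, Add(-19, Mul(2, 107)))), Pow(Add(1306, 17283), -1)) = Mul(Add(97, Mul(2, 22, 107, Add(-19, 214))), Pow(18589, -1)) = Mul(Add(97, Mul(2, 22, 107, 195)), Rational(1, 18589)) = Mul(Add(97, 918060), Rational(1, 18589)) = Mul(918157, Rational(1, 18589)) = Rational(918157, 18589)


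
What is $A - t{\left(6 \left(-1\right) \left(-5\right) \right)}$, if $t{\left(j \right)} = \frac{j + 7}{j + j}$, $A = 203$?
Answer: $\frac{12143}{60} \approx 202.38$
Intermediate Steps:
$t{\left(j \right)} = \frac{7 + j}{2 j}$
$A - t{\left(6 \left(-1\right) \left(-5\right) \right)} = 203 - \frac{7 + 6 \left(-1\right) \left(-5\right)}{2 \cdot 6 \left(-1\right) \left(-5\right)} = 203 - \frac{7 - -30}{2 \left(\left(-6\right) \left(-5\right)\right)} = 203 - \frac{7 + 30}{2 \cdot 30} = 203 - \frac{1}{2} \cdot \frac{1}{30} \cdot 37 = 203 - \frac{37}{60} = \frac{12143}{60}$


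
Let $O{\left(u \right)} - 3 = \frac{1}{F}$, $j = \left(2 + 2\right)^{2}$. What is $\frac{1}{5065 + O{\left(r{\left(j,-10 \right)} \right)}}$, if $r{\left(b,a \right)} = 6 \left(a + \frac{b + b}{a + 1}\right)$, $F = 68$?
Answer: $\frac{68}{344625} \approx 0.00019732$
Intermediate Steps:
$j = 16$ ($j = 4^{2} = 16$)
$r{\left(b,a \right)} = 6 a + \frac{12 b}{1 + a}$ ($r{\left(b,a \right)} = 6 \left(a + \frac{2 b}{1 + a}\right) = 6 a + \frac{12 b}{1 + a}$)
$O{\left(u \right)} = \frac{205}{68}$ ($O{\left(u \right)} = 3 + \frac{1}{68} = \frac{205}{68}$)
$\frac{1}{5065 + O{\left(r{\left(j,-10 \right)} \right)}} = \frac{1}{5065 + \frac{205}{68}} = \frac{1}{\frac{344625}{68}} = \frac{68}{344625}$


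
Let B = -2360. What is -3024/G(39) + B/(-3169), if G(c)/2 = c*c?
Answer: -133552/535561 ≈ -0.24937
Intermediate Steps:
G(c) = 2*c**2 (G(c) = 2*(c*c) = 2*c**2)
-3024/G(39) + B/(-3169) = -3024/(2*39**2) - 2360/(-3169) = -3024/(2*1521) - 2360*(-1/3169) = -3024/3042 + 2360/3169 = -3024*1/3042 + 2360/3169 = -168/169 + 2360/3169 = -133552/535561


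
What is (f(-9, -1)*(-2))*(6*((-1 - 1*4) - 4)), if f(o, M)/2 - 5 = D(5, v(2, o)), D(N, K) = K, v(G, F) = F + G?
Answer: -432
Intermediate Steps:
f(o, M) = 14 + 2*o (f(o, M) = 10 + 2*(o + 2) = 10 + 2*(2 + o) = 10 + (4 + 2*o) = 14 + 2*o)
(f(-9, -1)*(-2))*(6*((-1 - 1*4) - 4)) = ((14 + 2*(-9))*(-2))*(6*((-1 - 1*4) - 4)) = ((14 - 18)*(-2))*(6*((-1 - 4) - 4)) = (-4*(-2))*(6*(-5 - 4)) = 8*(6*(-9)) = 8*(-54) = -432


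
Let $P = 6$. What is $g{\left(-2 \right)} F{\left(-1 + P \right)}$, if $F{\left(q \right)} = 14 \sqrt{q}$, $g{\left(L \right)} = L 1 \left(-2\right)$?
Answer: $56 \sqrt{5} \approx 125.22$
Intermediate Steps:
$g{\left(L \right)} = - 2 L$ ($g{\left(L \right)} = L \left(-2\right) = - 2 L$)
$g{\left(-2 \right)} F{\left(-1 + P \right)} = \left(-2\right) \left(-2\right) 14 \sqrt{-1 + 6} = 4 \cdot 14 \sqrt{5} = 56 \sqrt{5}$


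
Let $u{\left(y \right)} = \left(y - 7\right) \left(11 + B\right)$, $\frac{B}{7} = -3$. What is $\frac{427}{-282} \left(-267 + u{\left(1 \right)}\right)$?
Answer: $\frac{29463}{94} \approx 313.44$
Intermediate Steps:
$B = -21$ ($B = 7 \left(-3\right) = -21$)
$u{\left(y \right)} = 70 - 10 y$ ($u{\left(y \right)} = \left(y - 7\right) \left(11 - 21\right) = \left(-7 + y\right) \left(-10\right) = 70 - 10 y$)
$\frac{427}{-282} \left(-267 + u{\left(1 \right)}\right) = \frac{427}{-282} \left(-267 + \left(70 - 10\right)\right) = 427 \left(- \frac{1}{282}\right) \left(-267 + \left(70 - 10\right)\right) = - \frac{427 \left(-267 + 60\right)}{282} = \left(- \frac{427}{282}\right) \left(-207\right) = \frac{29463}{94}$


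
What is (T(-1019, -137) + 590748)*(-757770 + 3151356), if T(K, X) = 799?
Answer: 1415918617542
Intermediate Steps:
(T(-1019, -137) + 590748)*(-757770 + 3151356) = (799 + 590748)*(-757770 + 3151356) = 591547*2393586 = 1415918617542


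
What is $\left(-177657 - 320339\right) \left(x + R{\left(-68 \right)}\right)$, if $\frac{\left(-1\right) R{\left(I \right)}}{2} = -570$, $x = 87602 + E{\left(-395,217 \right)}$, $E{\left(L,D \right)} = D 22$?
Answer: $-46570593936$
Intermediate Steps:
$E{\left(L,D \right)} = 22 D$
$x = 92376$ ($x = 87602 + 22 \cdot 217 = 87602 + 4774 = 92376$)
$R{\left(I \right)} = 1140$ ($R{\left(I \right)} = \left(-2\right) \left(-570\right) = 1140$)
$\left(-177657 - 320339\right) \left(x + R{\left(-68 \right)}\right) = \left(-177657 - 320339\right) \left(92376 + 1140\right) = \left(-497996\right) 93516 = -46570593936$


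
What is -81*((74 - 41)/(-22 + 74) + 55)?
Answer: -234333/52 ≈ -4506.4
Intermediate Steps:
-81*((74 - 41)/(-22 + 74) + 55) = -81*(33/52 + 55) = -81*2893/52 = -234333/52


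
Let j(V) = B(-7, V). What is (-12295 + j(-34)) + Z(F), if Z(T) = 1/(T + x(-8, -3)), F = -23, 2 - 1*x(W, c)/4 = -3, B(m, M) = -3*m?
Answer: -36823/3 ≈ -12274.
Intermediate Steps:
j(V) = 21 (j(V) = -3*(-7) = 21)
x(W, c) = 20 (x(W, c) = 8 - 4*(-3) = 8 + 12 = 20)
Z(T) = 1/(20 + T) (Z(T) = 1/(T + 20) = 1/(20 + T))
(-12295 + j(-34)) + Z(F) = (-12295 + 21) + 1/(20 - 23) = -12274 + 1/(-3) = -12274 - 1/3 = -36823/3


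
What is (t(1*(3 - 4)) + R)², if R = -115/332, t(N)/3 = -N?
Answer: 776161/110224 ≈ 7.0417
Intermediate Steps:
t(N) = -3*N (t(N) = 3*(-N) = -3*N)
R = -115/332 (R = -115*1/332 = -115/332 ≈ -0.34639)
(t(1*(3 - 4)) + R)² = (-3*(3 - 4) - 115/332)² = (-3*(-1) - 115/332)² = (3 - 115/332)² = (881/332)² = 776161/110224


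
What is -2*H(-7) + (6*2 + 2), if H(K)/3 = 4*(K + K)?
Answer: 350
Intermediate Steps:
H(K) = 24*K (H(K) = 3*(4*(K + K)) = 3*(4*(2*K)) = 3*(8*K) = 24*K)
-2*H(-7) + (6*2 + 2) = -48*(-7) + (6*2 + 2) = -2*(-168) + (12 + 2) = 336 + 14 = 350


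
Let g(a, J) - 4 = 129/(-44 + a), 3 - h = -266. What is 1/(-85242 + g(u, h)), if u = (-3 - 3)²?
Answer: -8/682033 ≈ -1.1730e-5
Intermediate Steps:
h = 269 (h = 3 - 1*(-266) = 3 + 266 = 269)
u = 36 (u = (-6)² = 36)
g(a, J) = 4 + 129/(-44 + a)
1/(-85242 + g(u, h)) = 1/(-85242 + (-47 + 4*36)/(-44 + 36)) = 1/(-85242 + (-47 + 144)/(-8)) = 1/(-85242 - ⅛*97) = 1/(-85242 - 97/8) = 1/(-682033/8) = -8/682033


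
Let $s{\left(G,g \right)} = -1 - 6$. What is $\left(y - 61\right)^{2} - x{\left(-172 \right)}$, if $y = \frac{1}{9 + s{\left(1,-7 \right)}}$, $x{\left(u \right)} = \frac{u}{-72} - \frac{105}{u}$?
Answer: $\frac{1415356}{387} \approx 3657.3$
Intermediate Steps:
$x{\left(u \right)} = - \frac{105}{u} - \frac{u}{72}$ ($x{\left(u \right)} = u \left(- \frac{1}{72}\right) - \frac{105}{u} = - \frac{u}{72} - \frac{105}{u} = - \frac{105}{u} - \frac{u}{72}$)
$s{\left(G,g \right)} = -7$ ($s{\left(G,g \right)} = -1 - 6 = -7$)
$y = \frac{1}{2}$ ($y = \frac{1}{9 - 7} = \frac{1}{2} \approx 0.5$)
$\left(y - 61\right)^{2} - x{\left(-172 \right)} = \left(\frac{1}{2} - 61\right)^{2} - \left(- \frac{105}{-172} - - \frac{43}{18}\right) = \left(- \frac{121}{2}\right)^{2} - \left(\left(-105\right) \left(- \frac{1}{172}\right) + \frac{43}{18}\right) = \frac{14641}{4} - \left(\frac{105}{172} + \frac{43}{18}\right) = \frac{14641}{4} - \frac{4643}{1548} = \frac{1415356}{387}$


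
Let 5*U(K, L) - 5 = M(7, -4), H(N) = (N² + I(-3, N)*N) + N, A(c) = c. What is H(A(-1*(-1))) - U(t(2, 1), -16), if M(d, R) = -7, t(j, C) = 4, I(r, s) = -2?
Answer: ⅖ ≈ 0.40000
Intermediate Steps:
H(N) = N² - N (H(N) = (N² - 2*N) + N = N² - N)
U(K, L) = -⅖ (U(K, L) = 1 + (⅕)*(-7) = 1 - 7/5 = -⅖)
H(A(-1*(-1))) - U(t(2, 1), -16) = (-1*(-1))*(-1 - 1*(-1)) - 1*(-⅖) = 1*(-1 + 1) + ⅖ = 1*0 + ⅖ = 0 + ⅖ = ⅖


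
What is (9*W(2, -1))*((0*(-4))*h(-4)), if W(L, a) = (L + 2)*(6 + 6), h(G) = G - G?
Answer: 0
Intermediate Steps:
h(G) = 0
W(L, a) = 24 + 12*L (W(L, a) = (2 + L)*12 = 24 + 12*L)
(9*W(2, -1))*((0*(-4))*h(-4)) = (9*(24 + 12*2))*((0*(-4))*0) = (9*(24 + 24))*(0*0) = (9*48)*0 = 432*0 = 0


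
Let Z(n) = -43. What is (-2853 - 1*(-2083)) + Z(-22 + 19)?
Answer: -813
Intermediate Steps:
(-2853 - 1*(-2083)) + Z(-22 + 19) = (-2853 - 1*(-2083)) - 43 = (-2853 + 2083) - 43 = -770 - 43 = -813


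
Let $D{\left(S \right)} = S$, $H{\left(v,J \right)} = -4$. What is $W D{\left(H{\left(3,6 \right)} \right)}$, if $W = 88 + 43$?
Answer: $-524$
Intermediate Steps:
$W = 131$
$W D{\left(H{\left(3,6 \right)} \right)} = 131 \left(-4\right) = -524$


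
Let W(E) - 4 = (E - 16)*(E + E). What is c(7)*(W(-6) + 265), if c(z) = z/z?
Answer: 533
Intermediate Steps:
W(E) = 4 + 2*E*(-16 + E) (W(E) = 4 + (E - 16)*(E + E) = 4 + (-16 + E)*(2*E) = 4 + 2*E*(-16 + E))
c(z) = 1
c(7)*(W(-6) + 265) = 1*((4 - 32*(-6) + 2*(-6)²) + 265) = 1*((4 + 192 + 2*36) + 265) = 1*((4 + 192 + 72) + 265) = 1*(268 + 265) = 1*533 = 533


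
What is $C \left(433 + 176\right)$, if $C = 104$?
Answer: $63336$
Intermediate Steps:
$C \left(433 + 176\right) = 104 \left(433 + 176\right) = 104 \cdot 609 = 63336$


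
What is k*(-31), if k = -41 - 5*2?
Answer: 1581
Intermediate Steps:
k = -51 (k = -41 - 1*10 = -41 - 10 = -51)
k*(-31) = -51*(-31) = 1581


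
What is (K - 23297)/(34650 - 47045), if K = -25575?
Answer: 48872/12395 ≈ 3.9429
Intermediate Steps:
(K - 23297)/(34650 - 47045) = (-25575 - 23297)/(34650 - 47045) = -48872/(-12395) = -48872*(-1/12395) = 48872/12395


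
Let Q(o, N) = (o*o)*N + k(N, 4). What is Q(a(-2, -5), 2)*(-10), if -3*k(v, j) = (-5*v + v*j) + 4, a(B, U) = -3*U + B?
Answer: -10120/3 ≈ -3373.3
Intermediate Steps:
a(B, U) = B - 3*U
k(v, j) = -4/3 + 5*v/3 - j*v/3 (k(v, j) = -((-5*v + v*j) + 4)/3 = -((-5*v + j*v) + 4)/3 = -(4 - 5*v + j*v)/3 = -4/3 + 5*v/3 - j*v/3)
Q(o, N) = -4/3 + N/3 + N*o**2 (Q(o, N) = (o*o)*N + (-4/3 + 5*N/3 - 1/3*4*N) = o**2*N + (-4/3 + 5*N/3 - 4*N/3) = N*o**2 + (-4/3 + N/3) = -4/3 + N/3 + N*o**2)
Q(a(-2, -5), 2)*(-10) = (-4/3 + (1/3)*2 + 2*(-2 - 3*(-5))**2)*(-10) = (-4/3 + 2/3 + 2*(-2 + 15)**2)*(-10) = (-4/3 + 2/3 + 2*13**2)*(-10) = (-4/3 + 2/3 + 2*169)*(-10) = (-4/3 + 2/3 + 338)*(-10) = (1012/3)*(-10) = -10120/3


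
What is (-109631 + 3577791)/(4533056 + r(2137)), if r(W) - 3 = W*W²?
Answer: 867040/2440929603 ≈ 0.00035521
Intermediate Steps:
r(W) = 3 + W³ (r(W) = 3 + W*W² = 3 + W³)
(-109631 + 3577791)/(4533056 + r(2137)) = (-109631 + 3577791)/(4533056 + (3 + 2137³)) = 3468160/(4533056 + (3 + 9759185353)) = 3468160/(4533056 + 9759185356) = 3468160/9763718412 = 3468160*(1/9763718412) = 867040/2440929603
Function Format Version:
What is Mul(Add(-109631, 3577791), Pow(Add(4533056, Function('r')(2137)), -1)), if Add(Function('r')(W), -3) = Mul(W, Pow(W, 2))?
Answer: Rational(867040, 2440929603) ≈ 0.00035521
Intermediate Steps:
Function('r')(W) = Add(3, Pow(W, 3)) (Function('r')(W) = Add(3, Mul(W, Pow(W, 2))) = Add(3, Pow(W, 3)))
Mul(Add(-109631, 3577791), Pow(Add(4533056, Function('r')(2137)), -1)) = Mul(Add(-109631, 3577791), Pow(Add(4533056, Add(3, Pow(2137, 3))), -1)) = Mul(3468160, Pow(Add(4533056, Add(3, 9759185353)), -1)) = Mul(3468160, Pow(Add(4533056, 9759185356), -1)) = Mul(3468160, Pow(9763718412, -1)) = Mul(3468160, Rational(1, 9763718412)) = Rational(867040, 2440929603)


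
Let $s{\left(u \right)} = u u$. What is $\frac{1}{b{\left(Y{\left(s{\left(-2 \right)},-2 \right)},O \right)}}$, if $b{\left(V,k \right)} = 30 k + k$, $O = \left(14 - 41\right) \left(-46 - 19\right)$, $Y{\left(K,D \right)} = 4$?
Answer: $\frac{1}{54405} \approx 1.8381 \cdot 10^{-5}$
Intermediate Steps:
$s{\left(u \right)} = u^{2}$
$O = 1755$ ($O = \left(-27\right) \left(-65\right) = 1755$)
$b{\left(V,k \right)} = 31 k$
$\frac{1}{b{\left(Y{\left(s{\left(-2 \right)},-2 \right)},O \right)}} = \frac{1}{31 \cdot 1755} = \frac{1}{54405}$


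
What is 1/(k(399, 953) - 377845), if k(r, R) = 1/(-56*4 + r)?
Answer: -175/66122874 ≈ -2.6466e-6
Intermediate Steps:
k(r, R) = 1/(-224 + r)
1/(k(399, 953) - 377845) = 1/(1/(-224 + 399) - 377845) = 1/(1/175 - 377845) = 1/(-66122874/175) = -175/66122874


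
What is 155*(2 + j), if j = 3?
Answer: 775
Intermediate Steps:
155*(2 + j) = 155*(2 + 3) = 155*5 = 775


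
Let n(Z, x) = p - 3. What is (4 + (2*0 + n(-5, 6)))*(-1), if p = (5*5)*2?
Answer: -51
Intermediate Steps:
p = 50 (p = 25*2 = 50)
n(Z, x) = 47 (n(Z, x) = 50 - 3 = 47)
(4 + (2*0 + n(-5, 6)))*(-1) = (4 + (2*0 + 47))*(-1) = (4 + (0 + 47))*(-1) = (4 + 47)*(-1) = 51*(-1) = -51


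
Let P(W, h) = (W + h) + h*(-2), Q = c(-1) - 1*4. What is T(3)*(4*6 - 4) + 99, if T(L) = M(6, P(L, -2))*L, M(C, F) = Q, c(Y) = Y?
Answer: -201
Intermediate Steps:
Q = -5 (Q = -1 - 1*4 = -1 - 4 = -5)
P(W, h) = W - h (P(W, h) = (W + h) - 2*h = W - h)
M(C, F) = -5
T(L) = -5*L
T(3)*(4*6 - 4) + 99 = (-5*3)*(4*6 - 4) + 99 = -15*(24 - 4) + 99 = -15*20 + 99 = -300 + 99 = -201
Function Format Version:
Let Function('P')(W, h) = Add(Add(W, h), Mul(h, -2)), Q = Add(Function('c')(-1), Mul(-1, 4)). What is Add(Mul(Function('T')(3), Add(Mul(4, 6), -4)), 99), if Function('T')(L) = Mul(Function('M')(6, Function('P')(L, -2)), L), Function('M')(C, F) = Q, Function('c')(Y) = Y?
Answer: -201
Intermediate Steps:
Q = -5 (Q = Add(-1, Mul(-1, 4)) = Add(-1, -4) = -5)
Function('P')(W, h) = Add(W, Mul(-1, h)) (Function('P')(W, h) = Add(Add(W, h), Mul(-2, h)) = Add(W, Mul(-1, h)))
Function('M')(C, F) = -5
Function('T')(L) = Mul(-5, L)
Add(Mul(Function('T')(3), Add(Mul(4, 6), -4)), 99) = Add(Mul(Mul(-5, 3), Add(Mul(4, 6), -4)), 99) = Add(Mul(-15, Add(24, -4)), 99) = Add(Mul(-15, 20), 99) = Add(-300, 99) = -201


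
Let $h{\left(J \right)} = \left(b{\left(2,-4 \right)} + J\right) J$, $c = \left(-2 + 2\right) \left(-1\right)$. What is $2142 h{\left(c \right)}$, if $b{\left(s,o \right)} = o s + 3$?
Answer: $0$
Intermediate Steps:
$b{\left(s,o \right)} = 3 + o s$
$c = 0$ ($c = 0 \left(-1\right) = 0$)
$h{\left(J \right)} = J \left(-5 + J\right)$ ($h{\left(J \right)} = \left(\left(3 - 8\right) + J\right) J = \left(-5 + J\right) J = J \left(-5 + J\right)$)
$2142 h{\left(c \right)} = 2142 \cdot 0 \left(-5 + 0\right) = 2142 \cdot 0 \left(-5\right) = 2142 \cdot 0 = 0$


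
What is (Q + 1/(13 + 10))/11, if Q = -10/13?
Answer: -217/3289 ≈ -0.065977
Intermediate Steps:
Q = -10/13 (Q = -10*1/13 = -10/13 ≈ -0.76923)
(Q + 1/(13 + 10))/11 = (-10/13 + 1/(13 + 10))/11 = (-10/13 + 1/23)/11 = (1/11)*(-217/299) = -217/3289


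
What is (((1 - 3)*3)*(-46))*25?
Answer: 6900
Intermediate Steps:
(((1 - 3)*3)*(-46))*25 = (-2*3*(-46))*25 = -6*(-46)*25 = 276*25 = 6900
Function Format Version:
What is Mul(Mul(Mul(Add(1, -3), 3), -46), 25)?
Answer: 6900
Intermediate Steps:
Mul(Mul(Mul(Add(1, -3), 3), -46), 25) = Mul(Mul(Mul(-2, 3), -46), 25) = Mul(Mul(-6, -46), 25) = Mul(276, 25) = 6900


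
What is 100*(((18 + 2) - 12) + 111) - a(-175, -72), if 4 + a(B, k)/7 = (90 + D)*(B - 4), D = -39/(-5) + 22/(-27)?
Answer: 18015809/135 ≈ 1.3345e+5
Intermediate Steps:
D = 943/135 (D = -39*(-⅕) + 22*(-1/27) = 39/5 - 22/27 = 943/135 ≈ 6.9852)
a(B, k) = -370384/135 + 91651*B/135 (a(B, k) = -28 + 7*((90 + 943/135)*(B - 4)) = -28 + 7*(13093*(-4 + B)/135) = -28 + 7*(-52372/135 + 13093*B/135) = -28 + (-366604/135 + 91651*B/135) = -370384/135 + 91651*B/135)
100*(((18 + 2) - 12) + 111) - a(-175, -72) = 100*(((18 + 2) - 12) + 111) - (-370384/135 + (91651/135)*(-175)) = 100*((20 - 12) + 111) - (-370384/135 - 3207785/27) = 100*(8 + 111) - 1*(-16409309/135) = 100*119 + 16409309/135 = 11900 + 16409309/135 = 18015809/135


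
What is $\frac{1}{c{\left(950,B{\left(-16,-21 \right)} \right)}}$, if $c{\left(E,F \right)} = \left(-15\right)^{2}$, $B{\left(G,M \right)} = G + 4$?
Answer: $\frac{1}{225} \approx 0.0044444$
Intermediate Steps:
$B{\left(G,M \right)} = 4 + G$
$c{\left(E,F \right)} = 225$
$\frac{1}{c{\left(950,B{\left(-16,-21 \right)} \right)}} = \frac{1}{225}$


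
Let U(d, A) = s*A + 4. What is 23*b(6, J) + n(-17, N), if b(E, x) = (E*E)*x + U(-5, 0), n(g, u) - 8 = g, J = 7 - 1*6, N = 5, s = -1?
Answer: 911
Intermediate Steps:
J = 1 (J = 7 - 6 = 1)
n(g, u) = 8 + g
U(d, A) = 4 - A (U(d, A) = -A + 4 = 4 - A)
b(E, x) = 4 + x*E**2 (b(E, x) = (E*E)*x + (4 - 1*0) = E**2*x + (4 + 0) = x*E**2 + 4 = 4 + x*E**2)
23*b(6, J) + n(-17, N) = 23*(4 + 1*6**2) + (8 - 17) = 23*(4 + 1*36) - 9 = 23*(4 + 36) - 9 = 23*40 - 9 = 920 - 9 = 911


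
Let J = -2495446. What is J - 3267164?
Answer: -5762610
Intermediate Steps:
J - 3267164 = -2495446 - 3267164 = -5762610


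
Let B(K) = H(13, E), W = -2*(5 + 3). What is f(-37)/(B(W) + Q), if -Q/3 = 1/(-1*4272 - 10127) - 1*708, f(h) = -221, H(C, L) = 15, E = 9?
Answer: -3182179/30799464 ≈ -0.10332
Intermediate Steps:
W = -16 (W = -2*8 = -16)
B(K) = 15
Q = 30583479/14399 (Q = -3*(1/(-1*4272 - 10127) - 1*708) = -3*(1/(-4272 - 10127) - 708) = -3*(1/(-14399) - 708) = -3*(-1/14399 - 708) = -3*(-10194493/14399) = 30583479/14399 ≈ 2124.0)
f(-37)/(B(W) + Q) = -221/(15 + 30583479/14399) = -221/30799464/14399 = -221*14399/30799464 = -3182179/30799464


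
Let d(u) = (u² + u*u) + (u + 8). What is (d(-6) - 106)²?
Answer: 1024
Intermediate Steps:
d(u) = 8 + u + 2*u² (d(u) = (u² + u²) + (8 + u) = 2*u² + (8 + u) = 8 + u + 2*u²)
(d(-6) - 106)² = ((8 - 6 + 2*(-6)²) - 106)² = ((8 - 6 + 2*36) - 106)² = ((8 - 6 + 72) - 106)² = (74 - 106)² = (-32)² = 1024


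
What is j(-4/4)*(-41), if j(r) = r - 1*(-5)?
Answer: -164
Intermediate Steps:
j(r) = 5 + r (j(r) = r + 5 = 5 + r)
j(-4/4)*(-41) = (5 - 4/4)*(-41) = (5 - 4*1/4)*(-41) = (5 - 1)*(-41) = 4*(-41) = -164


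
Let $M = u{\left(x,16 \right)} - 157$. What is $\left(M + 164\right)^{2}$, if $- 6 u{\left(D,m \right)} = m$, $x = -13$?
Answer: $\frac{169}{9} \approx 18.778$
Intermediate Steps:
$u{\left(D,m \right)} = - \frac{m}{6}$
$M = - \frac{479}{3}$ ($M = \left(- \frac{1}{6}\right) 16 - 157 = - \frac{8}{3} - 157 = - \frac{479}{3} \approx -159.67$)
$\left(M + 164\right)^{2} = \left(- \frac{479}{3} + 164\right)^{2} = \left(\frac{13}{3}\right)^{2} = \frac{169}{9}$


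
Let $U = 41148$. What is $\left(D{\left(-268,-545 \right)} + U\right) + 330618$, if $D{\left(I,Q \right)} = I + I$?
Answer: $371230$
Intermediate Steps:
$D{\left(I,Q \right)} = 2 I$
$\left(D{\left(-268,-545 \right)} + U\right) + 330618 = \left(2 \left(-268\right) + 41148\right) + 330618 = \left(-536 + 41148\right) + 330618 = 40612 + 330618 = 371230$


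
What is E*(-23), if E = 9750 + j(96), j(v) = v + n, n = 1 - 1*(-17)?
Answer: -226872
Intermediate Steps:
n = 18 (n = 1 + 17 = 18)
j(v) = 18 + v (j(v) = v + 18 = 18 + v)
E = 9864 (E = 9750 + (18 + 96) = 9750 + 114 = 9864)
E*(-23) = 9864*(-23) = -226872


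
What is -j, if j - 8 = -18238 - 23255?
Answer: 41485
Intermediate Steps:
j = -41485 (j = 8 + (-18238 - 23255) = 8 - 41493 = -41485)
-j = -1*(-41485) = 41485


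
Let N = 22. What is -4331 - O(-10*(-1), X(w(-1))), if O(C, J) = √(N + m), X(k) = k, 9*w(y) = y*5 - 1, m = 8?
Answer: -4331 - √30 ≈ -4336.5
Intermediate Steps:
w(y) = -⅑ + 5*y/9 (w(y) = (y*5 - 1)/9 = (5*y - 1)/9 = (-1 + 5*y)/9 = -⅑ + 5*y/9)
O(C, J) = √30 (O(C, J) = √(22 + 8) = √30)
-4331 - O(-10*(-1), X(w(-1))) = -4331 - √30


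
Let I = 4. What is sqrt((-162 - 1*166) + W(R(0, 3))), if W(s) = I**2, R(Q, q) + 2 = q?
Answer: 2*I*sqrt(78) ≈ 17.664*I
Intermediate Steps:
R(Q, q) = -2 + q
W(s) = 16 (W(s) = 4**2 = 16)
sqrt((-162 - 1*166) + W(R(0, 3))) = sqrt((-162 - 1*166) + 16) = sqrt((-162 - 166) + 16) = sqrt(-328 + 16) = sqrt(-312) = 2*I*sqrt(78)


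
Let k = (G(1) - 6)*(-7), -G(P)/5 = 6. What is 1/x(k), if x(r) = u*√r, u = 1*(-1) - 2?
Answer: -√7/126 ≈ -0.020998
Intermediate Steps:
G(P) = -30 (G(P) = -5*6 = -30)
u = -3 (u = -1 - 2 = -3)
k = 252 (k = (-30 - 6)*(-7) = -36*(-7) = 252)
x(r) = -3*√r
1/x(k) = 1/(-18*√7) = -√7/126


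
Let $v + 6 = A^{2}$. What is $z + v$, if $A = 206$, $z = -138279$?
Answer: $-95849$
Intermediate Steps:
$v = 42430$ ($v = -6 + 206^{2} = -6 + 42436 = 42430$)
$z + v = -138279 + 42430 = -95849$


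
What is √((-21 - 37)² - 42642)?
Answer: I*√39278 ≈ 198.19*I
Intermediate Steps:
√((-21 - 37)² - 42642) = √((-58)² - 42642) = √(3364 - 42642) = √(-39278) = I*√39278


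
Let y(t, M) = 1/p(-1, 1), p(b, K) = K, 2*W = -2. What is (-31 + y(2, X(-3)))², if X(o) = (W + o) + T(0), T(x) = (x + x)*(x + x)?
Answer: 900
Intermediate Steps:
W = -1 (W = (½)*(-2) = -1)
T(x) = 4*x² (T(x) = (2*x)*(2*x) = 4*x²)
X(o) = -1 + o (X(o) = (-1 + o) + 4*0² = (-1 + o) + 4*0 = (-1 + o) + 0 = -1 + o)
y(t, M) = 1 (y(t, M) = 1/1 = 1)
(-31 + y(2, X(-3)))² = (-31 + 1)² = (-30)² = 900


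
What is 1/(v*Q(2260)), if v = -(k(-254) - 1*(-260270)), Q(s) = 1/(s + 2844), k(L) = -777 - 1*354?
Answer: -5104/259139 ≈ -0.019696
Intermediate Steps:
k(L) = -1131 (k(L) = -777 - 354 = -1131)
Q(s) = 1/(2844 + s)
v = -259139 (v = -(-1131 - 1*(-260270)) = -(-1131 + 260270) = -1*259139 = -259139)
1/(v*Q(2260)) = 1/((-259139)*(1/(2844 + 2260))) = -1/(259139*(1/5104)) = -1/(259139*1/5104) = -1/259139*5104 = -5104/259139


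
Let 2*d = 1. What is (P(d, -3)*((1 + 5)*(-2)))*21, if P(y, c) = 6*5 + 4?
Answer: -8568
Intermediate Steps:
d = 1/2 (d = (1/2)*1 = 1/2 ≈ 0.50000)
P(y, c) = 34 (P(y, c) = 30 + 4 = 34)
(P(d, -3)*((1 + 5)*(-2)))*21 = (34*((1 + 5)*(-2)))*21 = (34*(6*(-2)))*21 = (34*(-12))*21 = -408*21 = -8568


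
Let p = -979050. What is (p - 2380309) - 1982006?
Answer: -5341365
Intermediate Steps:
(p - 2380309) - 1982006 = (-979050 - 2380309) - 1982006 = -3359359 - 1982006 = -5341365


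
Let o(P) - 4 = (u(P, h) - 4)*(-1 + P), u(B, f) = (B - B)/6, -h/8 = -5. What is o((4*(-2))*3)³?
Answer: 1124864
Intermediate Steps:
h = 40 (h = -8*(-5) = 40)
u(B, f) = 0 (u(B, f) = 0*(⅙) = 0)
o(P) = 8 - 4*P (o(P) = 4 + (0 - 4)*(-1 + P) = 4 - 4*(-1 + P) = 4 + (4 - 4*P) = 8 - 4*P)
o((4*(-2))*3)³ = (8 - 4*4*(-2)*3)³ = (8 - (-32)*3)³ = (8 - 4*(-24))³ = (8 + 96)³ = 104³ = 1124864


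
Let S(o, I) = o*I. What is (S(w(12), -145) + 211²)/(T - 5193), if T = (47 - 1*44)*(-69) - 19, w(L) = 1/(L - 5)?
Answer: -311502/37933 ≈ -8.2119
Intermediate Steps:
w(L) = 1/(-5 + L)
T = -226 (T = (47 - 44)*(-69) - 19 = 3*(-69) - 19 = -207 - 19 = -226)
S(o, I) = I*o
(S(w(12), -145) + 211²)/(T - 5193) = (-145/(-5 + 12) + 211²)/(-226 - 5193) = (-145/7 + 44521)/(-5419) = (-145*⅐ + 44521)*(-1/5419) = (-145/7 + 44521)*(-1/5419) = (311502/7)*(-1/5419) = -311502/37933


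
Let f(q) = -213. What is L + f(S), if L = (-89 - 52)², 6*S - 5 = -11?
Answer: 19668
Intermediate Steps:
S = -1 (S = ⅚ + (⅙)*(-11) = ⅚ - 11/6 = -1)
L = 19881 (L = (-141)² = 19881)
L + f(S) = 19881 - 213 = 19668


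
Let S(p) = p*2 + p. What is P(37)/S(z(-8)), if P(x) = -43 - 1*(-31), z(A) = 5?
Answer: -⅘ ≈ -0.80000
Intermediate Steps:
S(p) = 3*p (S(p) = 2*p + p = 3*p)
P(x) = -12 (P(x) = -43 + 31 = -12)
P(37)/S(z(-8)) = -12/(3*5) = -12/15 = -12*1/15 = -⅘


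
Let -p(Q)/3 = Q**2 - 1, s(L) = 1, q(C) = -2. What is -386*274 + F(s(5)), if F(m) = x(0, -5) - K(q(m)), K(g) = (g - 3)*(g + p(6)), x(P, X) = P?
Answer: -106299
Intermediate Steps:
p(Q) = 3 - 3*Q**2 (p(Q) = -3*(Q**2 - 1) = -3*(-1 + Q**2) = 3 - 3*Q**2)
K(g) = (-105 + g)*(-3 + g) (K(g) = (g - 3)*(g + (3 - 3*6**2)) = (-3 + g)*(g + (3 - 3*36)) = (-3 + g)*(g + (3 - 108)) = (-3 + g)*(g - 105) = (-3 + g)*(-105 + g) = (-105 + g)*(-3 + g))
F(m) = -535 (F(m) = 0 - (315 + (-2)**2 - 108*(-2)) = 0 - (315 + 4 + 216) = 0 - 1*535 = 0 - 535 = -535)
-386*274 + F(s(5)) = -386*274 - 535 = -105764 - 535 = -106299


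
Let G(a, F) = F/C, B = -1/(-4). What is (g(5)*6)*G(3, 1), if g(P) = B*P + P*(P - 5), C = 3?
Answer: 5/2 ≈ 2.5000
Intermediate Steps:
B = ¼ (B = -1*(-¼) = ¼ ≈ 0.25000)
G(a, F) = F/3
g(P) = P/4 + P*(-5 + P) (g(P) = P/4 + P*(P - 5) = P/4 + P*(-5 + P))
(g(5)*6)*G(3, 1) = (((¼)*5*(-19 + 4*5))*6)*((⅓)*1) = (((¼)*5*(-19 + 20))*6)*(⅓) = (((¼)*5*1)*6)*(⅓) = ((5/4)*6)*(⅓) = (15/2)*(⅓) = 5/2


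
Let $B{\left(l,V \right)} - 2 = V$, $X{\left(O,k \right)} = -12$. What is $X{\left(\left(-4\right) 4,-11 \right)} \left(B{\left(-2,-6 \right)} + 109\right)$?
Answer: $-1260$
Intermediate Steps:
$B{\left(l,V \right)} = 2 + V$
$X{\left(\left(-4\right) 4,-11 \right)} \left(B{\left(-2,-6 \right)} + 109\right) = - 12 \left(\left(2 - 6\right) + 109\right) = - 12 \left(-4 + 109\right) = \left(-12\right) 105 = -1260$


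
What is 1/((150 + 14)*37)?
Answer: 1/6068 ≈ 0.00016480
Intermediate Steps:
1/((150 + 14)*37) = 1/(164*37) = 1/6068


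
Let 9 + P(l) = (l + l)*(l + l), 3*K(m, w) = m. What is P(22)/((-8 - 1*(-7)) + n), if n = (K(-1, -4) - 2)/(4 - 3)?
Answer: -5781/10 ≈ -578.10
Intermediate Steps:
K(m, w) = m/3
P(l) = -9 + 4*l² (P(l) = -9 + (l + l)*(l + l) = -9 + (2*l)*(2*l) = -9 + 4*l²)
n = -7/3 (n = ((⅓)*(-1) - 2)/(4 - 3) = (-⅓ - 2)/1 = -7/3*1 = -7/3 ≈ -2.3333)
P(22)/((-8 - 1*(-7)) + n) = (-9 + 4*22²)/((-8 - 1*(-7)) - 7/3) = (-9 + 4*484)/((-8 + 7) - 7/3) = (-9 + 1936)/(-1 - 7/3) = 1927/(-10/3) = 1927*(-3/10) = -5781/10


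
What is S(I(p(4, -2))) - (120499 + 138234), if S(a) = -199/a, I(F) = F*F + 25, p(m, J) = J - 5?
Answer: -19146441/74 ≈ -2.5874e+5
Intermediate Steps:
p(m, J) = -5 + J
I(F) = 25 + F² (I(F) = F² + 25 = 25 + F²)
S(I(p(4, -2))) - (120499 + 138234) = -199/(25 + (-5 - 2)²) - (120499 + 138234) = -199/(25 + (-7)²) - 1*258733 = -199/(25 + 49) - 258733 = -199/74 - 258733 = -19146441/74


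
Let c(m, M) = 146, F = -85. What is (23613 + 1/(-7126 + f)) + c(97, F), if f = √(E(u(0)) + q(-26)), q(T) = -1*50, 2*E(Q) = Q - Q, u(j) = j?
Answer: 603240127354/25389963 - 5*I*√2/50779926 ≈ 23759.0 - 1.3925e-7*I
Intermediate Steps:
E(Q) = 0 (E(Q) = (Q - Q)/2 = (½)*0 = 0)
q(T) = -50
f = 5*I*√2 (f = √(0 - 50) = √(-50) = 5*I*√2 ≈ 7.0711*I)
(23613 + 1/(-7126 + f)) + c(97, F) = (23613 + 1/(-7126 + 5*I*√2)) + 146 = 23759 + 1/(-7126 + 5*I*√2)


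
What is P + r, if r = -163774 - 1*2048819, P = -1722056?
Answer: -3934649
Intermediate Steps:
r = -2212593 (r = -163774 - 2048819 = -2212593)
P + r = -1722056 - 2212593 = -3934649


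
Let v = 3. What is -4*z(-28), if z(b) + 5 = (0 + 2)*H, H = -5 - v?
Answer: 84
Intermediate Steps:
H = -8 (H = -5 - 1*3 = -5 - 3 = -8)
z(b) = -21 (z(b) = -5 + (0 + 2)*(-8) = -5 + 2*(-8) = -5 - 16 = -21)
-4*z(-28) = -4*(-21) = 84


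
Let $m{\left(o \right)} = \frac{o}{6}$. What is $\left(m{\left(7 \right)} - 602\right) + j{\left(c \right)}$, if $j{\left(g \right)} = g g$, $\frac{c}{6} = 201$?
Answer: $\frac{8723011}{6} \approx 1.4538 \cdot 10^{6}$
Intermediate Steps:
$m{\left(o \right)} = \frac{o}{6}$ ($m{\left(o \right)} = o \frac{1}{6} = \frac{o}{6}$)
$c = 1206$ ($c = 6 \cdot 201 = 1206$)
$j{\left(g \right)} = g^{2}$
$\left(m{\left(7 \right)} - 602\right) + j{\left(c \right)} = \left(\frac{1}{6} \cdot 7 - 602\right) + 1206^{2} = \left(\frac{7}{6} - 602\right) + 1454436 = - \frac{3605}{6} + 1454436 = \frac{8723011}{6}$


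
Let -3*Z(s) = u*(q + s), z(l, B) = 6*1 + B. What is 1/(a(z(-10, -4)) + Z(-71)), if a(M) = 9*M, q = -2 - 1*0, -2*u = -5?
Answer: 6/473 ≈ 0.012685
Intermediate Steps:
u = 5/2 (u = -½*(-5) = 5/2 ≈ 2.5000)
q = -2 (q = -2 + 0 = -2)
z(l, B) = 6 + B
Z(s) = 5/3 - 5*s/6 (Z(s) = -5*(-2 + s)/6 = -(-5 + 5*s/2)/3 = 5/3 - 5*s/6)
1/(a(z(-10, -4)) + Z(-71)) = 1/(9*(6 - 4) + (5/3 - ⅚*(-71))) = 1/(9*2 + (5/3 + 355/6)) = 1/(18 + 365/6) = 1/(473/6) = 6/473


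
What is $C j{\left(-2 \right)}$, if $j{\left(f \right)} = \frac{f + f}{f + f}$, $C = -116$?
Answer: $-116$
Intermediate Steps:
$j{\left(f \right)} = 1$ ($j{\left(f \right)} = \frac{2 f}{2 f} = 2 f \frac{1}{2 f} = 1$)
$C j{\left(-2 \right)} = \left(-116\right) 1 = -116$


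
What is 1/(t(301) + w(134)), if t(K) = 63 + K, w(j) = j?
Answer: 1/498 ≈ 0.0020080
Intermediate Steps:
1/(t(301) + w(134)) = 1/((63 + 301) + 134) = 1/(364 + 134) = 1/498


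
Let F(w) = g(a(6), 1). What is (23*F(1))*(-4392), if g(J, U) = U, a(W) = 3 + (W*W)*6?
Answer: -101016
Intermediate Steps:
a(W) = 3 + 6*W**2 (a(W) = 3 + W**2*6 = 3 + 6*W**2)
F(w) = 1
(23*F(1))*(-4392) = (23*1)*(-4392) = 23*(-4392) = -101016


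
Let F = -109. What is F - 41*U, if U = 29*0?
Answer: -109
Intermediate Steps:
U = 0
F - 41*U = -109 - 41*0 = -109 + 0 = -109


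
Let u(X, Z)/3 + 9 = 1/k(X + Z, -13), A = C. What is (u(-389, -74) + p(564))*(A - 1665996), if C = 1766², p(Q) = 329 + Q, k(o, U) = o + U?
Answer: 149711639470/119 ≈ 1.2581e+9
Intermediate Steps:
k(o, U) = U + o
C = 3118756
A = 3118756
u(X, Z) = -27 + 3/(-13 + X + Z) (u(X, Z) = -27 + 3/(-13 + (X + Z)) = -27 + 3/(-13 + X + Z))
(u(-389, -74) + p(564))*(A - 1665996) = ((-27 + 3/(-13 - 389 - 74)) + (329 + 564))*(3118756 - 1665996) = ((-27 + 3/(-476)) + 893)*1452760 = ((-27 + 3*(-1/476)) + 893)*1452760 = ((-27 - 3/476) + 893)*1452760 = (-12855/476 + 893)*1452760 = (412213/476)*1452760 = 149711639470/119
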